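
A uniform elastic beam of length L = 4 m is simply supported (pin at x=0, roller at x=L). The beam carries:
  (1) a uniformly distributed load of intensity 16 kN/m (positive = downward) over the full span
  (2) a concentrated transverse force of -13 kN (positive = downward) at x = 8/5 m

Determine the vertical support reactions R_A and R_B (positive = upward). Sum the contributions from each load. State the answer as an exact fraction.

Load 1 — uniform load w=16 kN/m over full span:
  R_A = wL/2 = 16·4/2 = 32 kN
  R_B = wL/2 = 16·4/2 = 32 kN
Load 2 — point force P=-13 kN at a=8/5 m (b=L-a=12/5):
  R_A = Pb/L = (-13)·(12/5)/4 = -39/5 kN
  R_B = Pa/L = (-13)·(8/5)/4 = -26/5 kN
Superposition: R_A = 121/5 kN, R_B = 134/5 kN

R_A = 121/5 kN, R_B = 134/5 kN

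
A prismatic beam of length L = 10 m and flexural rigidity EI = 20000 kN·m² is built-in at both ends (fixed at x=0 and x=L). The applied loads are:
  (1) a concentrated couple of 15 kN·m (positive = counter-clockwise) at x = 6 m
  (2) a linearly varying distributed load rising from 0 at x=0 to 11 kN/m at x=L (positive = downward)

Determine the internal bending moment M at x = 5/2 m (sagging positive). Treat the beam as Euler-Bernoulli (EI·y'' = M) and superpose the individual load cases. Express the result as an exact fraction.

Load 1 — applied couple M₀=15 kN·m at a=6 m (b=L-a=4):
  M_1 = R_Ax - M_A  [x≤a] with R_A=54/25, M_A=24/5 = (54/25)·(5/2) - (24/5) = 3/5 kN·m
Load 2 — triangular load w₀=11 kN/m (0→w₀ over full span):
  M_2 = 3w₀Lx/20 - w₀L²/30 - w₀x³/(6L) = 3·11·10·(5/2)/20 - 11·10²/30 - 11·(5/2)³/(6·10) = 55/32 kN·m
Superposition: M = Σ M_i = 371/160 kN·m ≈ 2.318750 kN·m

M(5/2) = 371/160 kN·m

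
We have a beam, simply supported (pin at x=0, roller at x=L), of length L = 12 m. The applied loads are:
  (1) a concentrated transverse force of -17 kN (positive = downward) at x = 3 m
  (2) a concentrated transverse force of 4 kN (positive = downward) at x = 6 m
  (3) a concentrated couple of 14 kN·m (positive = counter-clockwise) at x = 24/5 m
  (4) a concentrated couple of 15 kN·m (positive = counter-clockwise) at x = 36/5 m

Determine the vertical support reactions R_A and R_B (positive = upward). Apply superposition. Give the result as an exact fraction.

R_A = -25/3 kN, R_B = -14/3 kN

Load 1 — point force P=-17 kN at a=3 m (b=L-a=9):
  R_A = Pb/L = (-17)·9/12 = -51/4 kN
  R_B = Pa/L = (-17)·3/12 = -17/4 kN
Load 2 — point force P=4 kN at a=6 m (b=L-a=6):
  R_A = Pb/L = 4·6/12 = 2 kN
  R_B = Pa/L = 4·6/12 = 2 kN
Load 3 — applied couple M₀=14 kN·m at a=24/5 m (b=L-a=36/5):
  R_A = M₀/L = 14/12 = 7/6 kN
  R_B = -M₀/L = -14/12 = -7/6 kN
Load 4 — applied couple M₀=15 kN·m at a=36/5 m (b=L-a=24/5):
  R_A = M₀/L = 15/12 = 5/4 kN
  R_B = -M₀/L = -15/12 = -5/4 kN
Superposition: R_A = -25/3 kN, R_B = -14/3 kN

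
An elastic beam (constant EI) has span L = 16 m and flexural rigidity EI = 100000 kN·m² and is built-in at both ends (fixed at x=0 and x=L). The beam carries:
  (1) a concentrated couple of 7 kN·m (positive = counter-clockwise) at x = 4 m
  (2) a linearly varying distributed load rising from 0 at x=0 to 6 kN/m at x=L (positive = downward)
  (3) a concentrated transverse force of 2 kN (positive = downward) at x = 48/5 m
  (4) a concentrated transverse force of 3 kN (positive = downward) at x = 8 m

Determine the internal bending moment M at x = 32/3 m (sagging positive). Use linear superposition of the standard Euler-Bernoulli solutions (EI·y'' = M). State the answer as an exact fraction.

Load 1 — applied couple M₀=7 kN·m at a=4 m (b=L-a=12):
  M_1 = R_Ax - M_A - M₀  [x>a] with R_A=63/128, M_A=-21/16 = (63/128)·(32/3) - (-21/16) - 7 = -7/16 kN·m
Load 2 — triangular load w₀=6 kN/m (0→w₀ over full span):
  M_2 = 3w₀Lx/20 - w₀L²/30 - w₀x³/(6L) = 3·6·16·(32/3)/20 - 6·16²/30 - 6·(32/3)³/(6·16) = 3584/135 kN·m
Load 3 — point force P=2 kN at a=48/5 m (b=L-a=32/5):
  M_3 = Pa²(a+3b)(L-x)/L³ - Pa²b/L²  [x>a] = 2·(48/5)²·((48/5)+3·(32/5))·(16-(32/3))/16³ - 2·(48/5)²·(32/5)/16² = 288/125 kN·m
Load 4 — point force P=3 kN at a=8 m (b=L-a=8):
  M_4 = Pa²(a+3b)(L-x)/L³ - Pa²b/L²  [x>a] = 3·8²·(8+3·8)·(16-(32/3))/16³ - 3·8²·8/16² = 2 kN·m
Superposition: M = Σ M_i = 1642391/54000 kN·m ≈ 30.414648 kN·m

M(32/3) = 1642391/54000 kN·m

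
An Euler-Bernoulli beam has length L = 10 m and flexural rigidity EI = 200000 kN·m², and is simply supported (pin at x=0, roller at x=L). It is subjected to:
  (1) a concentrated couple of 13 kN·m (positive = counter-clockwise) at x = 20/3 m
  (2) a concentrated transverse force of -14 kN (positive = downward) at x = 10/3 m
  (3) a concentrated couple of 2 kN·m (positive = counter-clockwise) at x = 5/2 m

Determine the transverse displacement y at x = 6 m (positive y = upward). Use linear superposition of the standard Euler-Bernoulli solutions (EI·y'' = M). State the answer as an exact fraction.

Load 1 — applied couple M₀=13 kN·m at a=20/3 m (b=L-a=10/3):
  y_1 = (M₀x³/(6L)+C₁x)/EI  [x≤a] with C₁=M₀(3b²-L²)/(6L)=-130/9 = (13·6³/(6·10)+(-130/9)·6)/200000 = -299/1500000 m
Load 2 — point force P=-14 kN at a=10/3 m (b=L-a=20/3):
  y_2 = -Pa(L-x)(2Lx-a²-x²)/(6LEI)  [x>a] = -(-14)·(10/3)·(10-6)·(2·10·6-(10/3)²-6²)/(6·10·200000) = 287/253125 m
Load 3 — applied couple M₀=2 kN·m at a=5/2 m (b=L-a=15/2):
  y_3 = (M₀x³/(6L)-M₀(x-a)²/2+C₁x)/EI  [x>a] with C₁=M₀(3b²-L²)/(6L)=55/24 = (2·6³/(6·10)-2·(6-(5/2))²/2+(55/24)·6)/200000 = 87/2000000 m
Superposition: y = Σ y_i = 31687/32400000 m ≈ 0.000978 m

y(6) = 31687/32400000 m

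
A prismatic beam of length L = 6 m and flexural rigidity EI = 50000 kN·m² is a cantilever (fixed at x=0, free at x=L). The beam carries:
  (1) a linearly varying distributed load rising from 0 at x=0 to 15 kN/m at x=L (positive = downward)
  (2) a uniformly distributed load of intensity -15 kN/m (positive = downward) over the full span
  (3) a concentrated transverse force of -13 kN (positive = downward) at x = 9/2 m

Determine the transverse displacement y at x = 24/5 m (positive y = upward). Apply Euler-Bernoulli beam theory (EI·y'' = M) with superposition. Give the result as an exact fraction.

y(24/5) = 46020717/2500000000 m

Load 1 — triangular load w₀=15 kN/m (0→w₀ over full span):
  y_1 = (w₀Lx³/12-w₀L²x²/6-w₀x⁵/(120L))/EI = (15·6·(24/5)³/12-15·6²·(24/5)²/6-15·(24/5)⁵/(120·6))/50000 = -253368/9765625 m
Load 2 — uniform load w=-15 kN/m over full span:
  y_2 = -wx²(x²-4Lx+6L²)/(24EI) = -(-15)·(24/5)²·((24/5)²-4·6·(24/5)+6·6²)/(24·50000) = 13932/390625 m
Load 3 — point force P=-13 kN at a=9/2 m (b=L-a=3/2):
  y_3 = -Pa²(3x-a)/(6EI)  [x>a] = -(-13)·(9/2)²·(3·(24/5)-(9/2))/(6·50000) = 34749/4000000 m
Superposition: y = Σ y_i = 46020717/2500000000 m ≈ 0.018408 m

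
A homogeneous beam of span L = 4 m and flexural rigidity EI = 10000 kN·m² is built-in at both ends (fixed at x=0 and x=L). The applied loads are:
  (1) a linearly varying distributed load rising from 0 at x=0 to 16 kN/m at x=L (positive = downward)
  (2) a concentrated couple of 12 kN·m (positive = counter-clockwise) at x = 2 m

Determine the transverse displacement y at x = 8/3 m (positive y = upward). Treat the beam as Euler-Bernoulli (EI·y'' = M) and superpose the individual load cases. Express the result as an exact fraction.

y(8/3) = -1643/4556250 m

Load 1 — triangular load w₀=16 kN/m (0→w₀ over full span):
  y_1 = -w₀x²(L-x)²(x+2L)/(120LEI) = -16·(8/3)²·(4-(8/3))²·((8/3)+2·4)/(120·4·10000) = -1024/2278125 m
Load 2 — applied couple M₀=12 kN·m at a=2 m (b=L-a=2):
  y_2 = (R_Ax³/6 - M_Ax²/2 - M₀(x-a)²/2)/EI  [x>a] with R_A=9/2, M_A=3 = ((9/2)·(8/3)³/6 - 3·(8/3)²/2 - 12·((8/3)-2)²/2)/10000 = 1/11250 m
Superposition: y = Σ y_i = -1643/4556250 m ≈ -0.000361 m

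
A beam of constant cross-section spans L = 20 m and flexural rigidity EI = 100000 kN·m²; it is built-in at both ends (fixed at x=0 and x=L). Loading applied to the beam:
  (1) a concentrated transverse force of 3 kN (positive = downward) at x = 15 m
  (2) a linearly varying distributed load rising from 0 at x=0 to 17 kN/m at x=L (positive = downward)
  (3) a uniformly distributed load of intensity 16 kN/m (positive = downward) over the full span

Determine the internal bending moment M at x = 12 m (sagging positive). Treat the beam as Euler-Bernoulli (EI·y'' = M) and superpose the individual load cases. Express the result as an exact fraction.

Load 1 — point force P=3 kN at a=15 m (b=L-a=5):
  M_1 = Pb²(3a+b)x/L³ - Pab²/L²  [x≤a] = 3·5²·(3·15+5)·12/20³ - 3·15·5²/20² = 45/16 kN·m
Load 2 — triangular load w₀=17 kN/m (0→w₀ over full span):
  M_2 = 3w₀Lx/20 - w₀L²/30 - w₀x³/(6L) = 3·17·20·12/20 - 17·20²/30 - 17·12³/(6·20) = 2108/15 kN·m
Load 3 — uniform load w=16 kN/m over full span:
  M_3 = wLx/2 - wL²/12 - wx²/2 = 16·20·12/2 - 16·20²/12 - 16·12²/2 = 704/3 kN·m
Superposition: M = Σ M_i = 30241/80 kN·m ≈ 378.012500 kN·m

M(12) = 30241/80 kN·m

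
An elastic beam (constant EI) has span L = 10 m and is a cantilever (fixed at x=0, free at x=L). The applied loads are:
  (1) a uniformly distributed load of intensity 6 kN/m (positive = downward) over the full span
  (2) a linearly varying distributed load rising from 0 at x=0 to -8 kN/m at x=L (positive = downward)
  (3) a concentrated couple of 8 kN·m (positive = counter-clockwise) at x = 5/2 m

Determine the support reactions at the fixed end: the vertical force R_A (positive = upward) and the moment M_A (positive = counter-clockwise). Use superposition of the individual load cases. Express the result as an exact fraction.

R_A = 20 kN, M_A = 76/3 kN·m

Load 1 — uniform load w=6 kN/m over full span:
  R_A = wL = 6·10 = 60 kN
  M_A = wL²/2 = 6·10²/2 = 300 kN·m
Load 2 — triangular load w₀=-8 kN/m (0→w₀ over full span):
  R_A = w₀L/2 = (-8)·10/2 = -40 kN
  M_A = w₀L²/3 = (-8)·10²/3 = -800/3 kN·m
Load 3 — applied couple M₀=8 kN·m at a=5/2 m (b=L-a=15/2):
  R_A = 0 kN
  M_A = -M₀ = -8 kN·m
Superposition: R_A = 20 kN, M_A = 76/3 kN·m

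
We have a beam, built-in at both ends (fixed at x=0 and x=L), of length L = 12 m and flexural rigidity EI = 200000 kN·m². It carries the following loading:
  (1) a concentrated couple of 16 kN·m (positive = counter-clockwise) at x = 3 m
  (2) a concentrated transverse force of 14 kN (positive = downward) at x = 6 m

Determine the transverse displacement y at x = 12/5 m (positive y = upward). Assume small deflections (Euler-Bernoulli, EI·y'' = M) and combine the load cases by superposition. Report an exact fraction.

Load 1 — applied couple M₀=16 kN·m at a=3 m (b=L-a=9):
  y_1 = (R_Ax³/6 - M_Ax²/2)/EI  [x≤a] with R_A=3/2, M_A=-3 = ((3/2)·(12/5)³/6 - (-3)·(12/5)²/2)/200000 = 189/3125000 m
Load 2 — point force P=14 kN at a=6 m (b=L-a=6):
  y_2 = -Pb²x²(3aL-(3a+b)x)/(6L³EI)  [x≤a] = -14·6²·(12/5)²·(3·6·12-(3·6+6)·(12/5))/(6·12³·200000) = -693/3125000 m
Superposition: y = Σ y_i = -63/390625 m ≈ -0.000161 m

y(12/5) = -63/390625 m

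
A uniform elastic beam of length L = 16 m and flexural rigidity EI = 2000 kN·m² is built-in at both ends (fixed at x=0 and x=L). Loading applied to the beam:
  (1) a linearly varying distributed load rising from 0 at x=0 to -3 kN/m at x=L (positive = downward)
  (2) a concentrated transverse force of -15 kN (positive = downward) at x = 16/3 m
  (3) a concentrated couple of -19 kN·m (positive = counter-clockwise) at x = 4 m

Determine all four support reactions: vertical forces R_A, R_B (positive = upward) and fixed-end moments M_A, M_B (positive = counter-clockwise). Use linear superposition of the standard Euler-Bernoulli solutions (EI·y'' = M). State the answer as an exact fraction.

R_A = -113167/5760 kN, M_A = -41467/720 kN·m, R_B = -111473/5760 kN, M_B = 36173/720 kN·m

Load 1 — triangular load w₀=-3 kN/m (0→w₀ over full span):
  R_A = 3w₀L/20 = 3·(-3)·16/20 = -36/5 kN
  M_A = w₀L²/30 = (-3)·16²/30 = -128/5 kN·m
  R_B = 7w₀L/20 = 7·(-3)·16/20 = -84/5 kN
  M_B = -w₀L²/20 = -(-3)·16²/20 = 192/5 kN·m
Load 2 — point force P=-15 kN at a=16/3 m (b=L-a=32/3):
  R_A = Pb²(3a+b)/L³ = (-15)·(32/3)²·(3·(16/3)+(32/3))/16³ = -100/9 kN
  M_A = Pab²/L² = (-15)·(16/3)·(32/3)²/16² = -320/9 kN·m
  R_B = Pa²(a+3b)/L³ = (-15)·(16/3)²·((16/3)+3·(32/3))/16³ = -35/9 kN
  M_B = -Pa²b/L² = -(-15)·(16/3)²·(32/3)/16² = 160/9 kN·m
Load 3 — applied couple M₀=-19 kN·m at a=4 m (b=L-a=12):
  R_A = 6M₀ab/L³ = 6·(-19)·4·12/16³ = -171/128 kN
  M_A = M₀b(2a-b)/L² = (-19)·12·(2·4-12)/16² = 57/16 kN·m
  R_B = -6M₀ab/L³ = -6·(-19)·4·12/16³ = 171/128 kN
  M_B = M₀a(2b-a)/L² = (-19)·4·(2·12-4)/16² = -95/16 kN·m
Superposition: R_A = -113167/5760 kN, M_A = -41467/720 kN·m, R_B = -111473/5760 kN, M_B = 36173/720 kN·m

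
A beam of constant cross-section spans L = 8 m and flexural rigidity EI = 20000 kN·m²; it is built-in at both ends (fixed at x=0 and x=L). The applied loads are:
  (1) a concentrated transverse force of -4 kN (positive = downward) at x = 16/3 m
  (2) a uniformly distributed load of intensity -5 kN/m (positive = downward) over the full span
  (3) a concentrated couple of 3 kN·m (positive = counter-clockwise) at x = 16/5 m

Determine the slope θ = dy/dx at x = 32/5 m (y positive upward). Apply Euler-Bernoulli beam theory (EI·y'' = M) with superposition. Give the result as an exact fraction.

Load 1 — point force P=-4 kN at a=16/3 m (b=L-a=8/3):
  θ_1 = Pa²(L-x)(2bL-(3b+a)(L-x))/(2L³EI)  [x>a] = (-4)·(16/3)²·(8-(32/5))·(2·(8/3)·8-(3·(8/3)+(16/3))·(8-(32/5)))/(2·8³·20000) = -16/84375 rad
Load 2 — uniform load w=-5 kN/m over full span:
  θ_2 = -wx(L-x)(L-2x)/(12EI) = -(-5)·(32/5)·(8-(32/5))·(8-2·(32/5))/(12·20000) = -16/15625 rad
Load 3 — applied couple M₀=3 kN·m at a=16/5 m (b=L-a=24/5):
  θ_3 = (R_Ax²/2 - M_Ax - M₀(x-a))/EI  [x>a] with R_A=27/50, M_A=9/25 = ((27/50)·(32/5)²/2 - (9/25)·(32/5) - 3·((32/5)-(16/5)))/20000 = -33/781250 rad
Superposition: θ = Σ θ_i = -26491/21093750 rad ≈ -0.001256 rad

θ(32/5) = -26491/21093750 rad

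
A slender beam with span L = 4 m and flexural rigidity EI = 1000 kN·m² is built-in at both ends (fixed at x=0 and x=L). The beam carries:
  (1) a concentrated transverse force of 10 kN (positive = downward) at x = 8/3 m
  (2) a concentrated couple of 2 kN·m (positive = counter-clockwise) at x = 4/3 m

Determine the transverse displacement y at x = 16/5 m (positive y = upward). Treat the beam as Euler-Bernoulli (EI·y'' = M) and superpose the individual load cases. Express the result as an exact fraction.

y(16/5) = -1402/1265625 m

Load 1 — point force P=10 kN at a=8/3 m (b=L-a=4/3):
  y_1 = -Pa²(L-x)²(3bL-(3b+a)(L-x))/(6L³EI)  [x>a] = -10·(8/3)²·(4-(16/5))²·(3·(4/3)·4-(3·(4/3)+(8/3))·(4-(16/5)))/(6·4³·1000) = -64/50625 m
Load 2 — applied couple M₀=2 kN·m at a=4/3 m (b=L-a=8/3):
  y_2 = (R_Ax³/6 - M_Ax²/2 - M₀(x-a)²/2)/EI  [x>a] with R_A=2/3, M_A=0 = ((2/3)·(16/5)³/6 - 0·(16/5)²/2 - 2·((16/5)-(4/3))²/2)/1000 = 22/140625 m
Superposition: y = Σ y_i = -1402/1265625 m ≈ -0.001108 m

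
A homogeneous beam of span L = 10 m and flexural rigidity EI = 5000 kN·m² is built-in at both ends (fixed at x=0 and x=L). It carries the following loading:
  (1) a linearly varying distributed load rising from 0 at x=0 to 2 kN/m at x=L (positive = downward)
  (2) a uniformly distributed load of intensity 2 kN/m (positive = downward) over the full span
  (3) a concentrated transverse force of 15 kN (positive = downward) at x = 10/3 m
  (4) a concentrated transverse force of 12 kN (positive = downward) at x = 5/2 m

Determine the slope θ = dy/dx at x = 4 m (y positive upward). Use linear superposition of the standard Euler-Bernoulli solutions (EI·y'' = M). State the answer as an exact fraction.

θ(4) = -121/37500 rad

Load 1 — triangular load w₀=2 kN/m (0→w₀ over full span):
  θ_1 = -w₀(2x(L-x)(L-2x)(x+2L)+x²(L-x)²)/(120LEI) = -2·(2·4·(10-4)·(10-2·4)·(4+2·10)+4²·(10-4)²)/(120·10·5000) = -3/3125 rad
Load 2 — uniform load w=2 kN/m over full span:
  θ_2 = -wx(L-x)(L-2x)/(12EI) = -2·4·(10-4)·(10-2·4)/(12·5000) = -1/625 rad
Load 3 — point force P=15 kN at a=10/3 m (b=L-a=20/3):
  θ_3 = Pa²(L-x)(2bL-(3b+a)(L-x))/(2L³EI)  [x>a] = 15·(10/3)²·(10-4)·(2·(20/3)·10-(3·(20/3)+(10/3))·(10-4))/(2·10³·5000) = -1/1500 rad
Load 4 — point force P=12 kN at a=5/2 m (b=L-a=15/2):
  θ_4 = Pa²(L-x)(2bL-(3b+a)(L-x))/(2L³EI)  [x>a] = 12·(5/2)²·(10-4)·(2·(15/2)·10-(3·(15/2)+(5/2))·(10-4))/(2·10³·5000) = 0 rad
Superposition: θ = Σ θ_i = -121/37500 rad ≈ -0.003227 rad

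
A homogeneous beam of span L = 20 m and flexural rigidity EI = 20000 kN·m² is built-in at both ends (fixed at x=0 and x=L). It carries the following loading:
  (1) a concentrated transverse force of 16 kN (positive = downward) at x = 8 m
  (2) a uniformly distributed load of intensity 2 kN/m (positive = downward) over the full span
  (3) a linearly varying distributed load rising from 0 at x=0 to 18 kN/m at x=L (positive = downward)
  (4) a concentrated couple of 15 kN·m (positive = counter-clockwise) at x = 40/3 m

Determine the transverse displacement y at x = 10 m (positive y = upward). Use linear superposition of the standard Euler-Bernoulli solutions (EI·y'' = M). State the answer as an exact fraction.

y(10) = -329/1250 m

Load 1 — point force P=16 kN at a=8 m (b=L-a=12):
  y_1 = -Pa²(L-x)²(3bL-(3b+a)(L-x))/(6L³EI)  [x>a] = -16·8²·(20-10)²·(3·12·20-(3·12+8)·(20-10))/(6·20³·20000) = -56/1875 m
Load 2 — uniform load w=2 kN/m over full span:
  y_2 = -wx²(L-x)²/(24EI) = -2·10²·(20-10)²/(24·20000) = -1/24 m
Load 3 — triangular load w₀=18 kN/m (0→w₀ over full span):
  y_3 = -w₀x²(L-x)²(x+2L)/(120LEI) = -18·10²·(20-10)²·(10+2·20)/(120·20·20000) = -3/16 m
Load 4 — applied couple M₀=15 kN·m at a=40/3 m (b=L-a=20/3):
  y_4 = (R_Ax³/6 - M_Ax²/2)/EI  [x≤a] with R_A=1, M_A=5 = (1·10³/6 - 5·10²/2)/20000 = -1/240 m
Superposition: y = Σ y_i = -329/1250 m ≈ -0.263200 m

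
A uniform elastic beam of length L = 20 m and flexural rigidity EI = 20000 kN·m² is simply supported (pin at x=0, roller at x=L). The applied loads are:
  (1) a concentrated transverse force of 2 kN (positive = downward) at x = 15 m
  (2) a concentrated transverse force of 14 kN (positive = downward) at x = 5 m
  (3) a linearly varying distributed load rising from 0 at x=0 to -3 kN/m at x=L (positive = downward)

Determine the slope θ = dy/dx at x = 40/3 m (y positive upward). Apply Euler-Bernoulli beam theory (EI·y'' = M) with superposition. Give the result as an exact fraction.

θ(40/3) = -457/129600 rad

Load 1 — point force P=2 kN at a=15 m (b=L-a=5):
  θ_1 = -Pb(L²-b²-3x²)/(6LEI)  [x≤a] = -2·5·(20²-5²-3·(40/3)²)/(6·20·20000) = 19/28800 rad
Load 2 — point force P=14 kN at a=5 m (b=L-a=15):
  θ_2 = -Pa(2L²-6Lx+3x²+a²)/(6LEI)  [x>a] = -14·5·(2·20²-6·20·(40/3)+3·(40/3)²+5²)/(6·20·20000) = 203/28800 rad
Load 3 — triangular load w₀=-3 kN/m (0→w₀ over full span):
  θ_3 = -w₀(7L⁴-30L²x²+15x⁴)/(360LEI) = -(-3)·(7·20⁴-30·20²·(40/3)²+15·(40/3)⁴)/(360·20·20000) = -91/8100 rad
Superposition: θ = Σ θ_i = -457/129600 rad ≈ -0.003526 rad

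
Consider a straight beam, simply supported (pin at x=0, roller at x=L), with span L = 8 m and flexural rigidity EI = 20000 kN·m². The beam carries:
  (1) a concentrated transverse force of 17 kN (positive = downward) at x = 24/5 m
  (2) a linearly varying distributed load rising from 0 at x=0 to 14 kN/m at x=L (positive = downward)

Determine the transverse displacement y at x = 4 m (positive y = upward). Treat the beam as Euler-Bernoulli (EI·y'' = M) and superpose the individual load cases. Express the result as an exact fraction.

Load 1 — point force P=17 kN at a=24/5 m (b=L-a=16/5):
  y_1 = -Pbx(L²-b²-x²)/(6LEI)  [x≤a] = -17·(16/5)·4·(8²-(16/5)²-4²)/(6·8·20000) = -2006/234375 m
Load 2 — triangular load w₀=14 kN/m (0→w₀ over full span):
  y_2 = -w₀x(7L⁴-10L²x²+3x⁴)/(360LEI) = -14·4·(7·8⁴-10·8²·4²+3·4⁴)/(360·8·20000) = -7/375 m
Superposition: y = Σ y_i = -2127/78125 m ≈ -0.027226 m

y(4) = -2127/78125 m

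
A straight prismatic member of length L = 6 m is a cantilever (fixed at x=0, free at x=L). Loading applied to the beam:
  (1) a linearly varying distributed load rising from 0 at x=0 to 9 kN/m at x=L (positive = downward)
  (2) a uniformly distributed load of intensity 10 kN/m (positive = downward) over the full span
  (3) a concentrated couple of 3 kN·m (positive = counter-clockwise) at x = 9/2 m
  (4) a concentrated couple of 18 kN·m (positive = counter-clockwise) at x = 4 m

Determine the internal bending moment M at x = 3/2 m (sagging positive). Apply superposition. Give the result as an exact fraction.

Load 1 — triangular load w₀=9 kN/m (0→w₀ over full span):
  M_1 = w₀Lx/2 - w₀L²/3 - w₀x³/(6L) = 9·6·(3/2)/2 - 9·6²/3 - 9·(3/2)³/(6·6) = -2187/32 kN·m
Load 2 — uniform load w=10 kN/m over full span:
  M_2 = -w(L-x)²/2 = -10·(6-(3/2))²/2 = -405/4 kN·m
Load 3 — applied couple M₀=3 kN·m at a=9/2 m (b=L-a=3/2):
  M_3 = M₀  [x≤a] = 3 = 3 kN·m
Load 4 — applied couple M₀=18 kN·m at a=4 m (b=L-a=2):
  M_4 = M₀  [x≤a] = 18 = 18 kN·m
Superposition: M = Σ M_i = -4755/32 kN·m ≈ -148.593750 kN·m

M(3/2) = -4755/32 kN·m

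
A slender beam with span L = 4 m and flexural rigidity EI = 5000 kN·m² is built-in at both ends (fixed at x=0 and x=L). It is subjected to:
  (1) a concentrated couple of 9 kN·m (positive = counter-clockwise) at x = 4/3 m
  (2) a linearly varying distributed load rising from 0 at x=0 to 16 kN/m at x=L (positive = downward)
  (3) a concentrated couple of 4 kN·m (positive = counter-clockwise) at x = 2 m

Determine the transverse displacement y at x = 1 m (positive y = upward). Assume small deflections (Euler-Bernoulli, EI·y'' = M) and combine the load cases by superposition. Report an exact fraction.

Load 1 — applied couple M₀=9 kN·m at a=4/3 m (b=L-a=8/3):
  y_1 = (R_Ax³/6 - M_Ax²/2)/EI  [x≤a] with R_A=3, M_A=0 = (3·1³/6 - 0·1²/2)/5000 = 1/10000 m
Load 2 — triangular load w₀=16 kN/m (0→w₀ over full span):
  y_2 = -w₀x²(L-x)²(x+2L)/(120LEI) = -16·1²·(4-1)²·(1+2·4)/(120·4·5000) = -27/50000 m
Load 3 — applied couple M₀=4 kN·m at a=2 m (b=L-a=2):
  y_3 = (R_Ax³/6 - M_Ax²/2)/EI  [x≤a] with R_A=3/2, M_A=1 = ((3/2)·1³/6 - 1·1²/2)/5000 = -1/20000 m
Superposition: y = Σ y_i = -49/100000 m ≈ -0.000490 m

y(1) = -49/100000 m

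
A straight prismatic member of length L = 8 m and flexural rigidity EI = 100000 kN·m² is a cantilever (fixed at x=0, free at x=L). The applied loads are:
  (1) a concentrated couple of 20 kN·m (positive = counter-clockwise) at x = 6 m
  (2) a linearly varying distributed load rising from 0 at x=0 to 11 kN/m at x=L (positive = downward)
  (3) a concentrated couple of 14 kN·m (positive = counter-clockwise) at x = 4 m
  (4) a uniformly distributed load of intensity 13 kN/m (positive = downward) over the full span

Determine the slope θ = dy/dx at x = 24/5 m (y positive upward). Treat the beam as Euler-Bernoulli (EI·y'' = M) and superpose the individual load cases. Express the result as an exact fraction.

θ(24/5) = -120021/7812500 rad

Load 1 — applied couple M₀=20 kN·m at a=6 m (b=L-a=2):
  θ_1 = M₀x/EI  [x≤a] = 20·(24/5)/100000 = 3/3125 rad
Load 2 — triangular load w₀=11 kN/m (0→w₀ over full span):
  θ_2 = (w₀Lx²/4-w₀L²x/3-w₀x⁴/(24L))/EI = (11·8·(24/5)²/4-11·8²·(24/5)/3-11·(24/5)⁴/(24·8))/100000 = -12694/1953125 rad
Load 3 — applied couple M₀=14 kN·m at a=4 m (b=L-a=4):
  θ_3 = M₀a/EI  [x>a] = 14·4/100000 = 7/12500 rad
Load 4 — uniform load w=13 kN/m over full span:
  θ_4 = -wx(x²-3Lx+3L²)/(6EI) = -13·(24/5)·((24/5)²-3·8·(24/5)+3·8²)/(6·100000) = -4056/390625 rad
Superposition: θ = Σ θ_i = -120021/7812500 rad ≈ -0.015363 rad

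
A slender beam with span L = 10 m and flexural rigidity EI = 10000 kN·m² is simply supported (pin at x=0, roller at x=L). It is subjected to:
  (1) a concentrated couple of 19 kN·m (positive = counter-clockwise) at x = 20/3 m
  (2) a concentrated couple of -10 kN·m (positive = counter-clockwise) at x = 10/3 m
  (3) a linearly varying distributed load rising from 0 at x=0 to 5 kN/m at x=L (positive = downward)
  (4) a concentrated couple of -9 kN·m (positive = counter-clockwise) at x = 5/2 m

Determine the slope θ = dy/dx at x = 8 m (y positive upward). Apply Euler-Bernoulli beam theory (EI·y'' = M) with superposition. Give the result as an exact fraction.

Load 1 — applied couple M₀=19 kN·m at a=20/3 m (b=L-a=10/3):
  θ_1 = (M₀x²/(2L)-M₀(x-a)+C₁)/EI  [x>a] with C₁=M₀(3b²-L²)/(6L)=-190/9 = (19·8²/(2·10)-19·(8-(20/3))+(-190/9))/10000 = 323/225000 rad
Load 2 — applied couple M₀=-10 kN·m at a=10/3 m (b=L-a=20/3):
  θ_2 = (M₀x²/(2L)-M₀(x-a)+C₁)/EI  [x>a] with C₁=M₀(3b²-L²)/(6L)=-50/9 = ((-10)·8²/(2·10)-(-10)·(8-(10/3))+(-50/9))/10000 = 41/45000 rad
Load 3 — triangular load w₀=5 kN/m (0→w₀ over full span):
  θ_3 = -w₀(7L⁴-30L²x²+15x⁴)/(360LEI) = -5·(7·10⁴-30·10²·8²+15·8⁴)/(360·10·10000) = 757/90000 rad
Load 4 — applied couple M₀=-9 kN·m at a=5/2 m (b=L-a=15/2):
  θ_4 = (M₀x²/(2L)-M₀(x-a)+C₁)/EI  [x>a] with C₁=M₀(3b²-L²)/(6L)=-165/16 = ((-9)·8²/(2·10)-(-9)·(8-(5/2))+(-165/16))/10000 = 831/800000 rad
Superposition: θ = Σ θ_i = 16987/1440000 rad ≈ 0.011797 rad

θ(8) = 16987/1440000 rad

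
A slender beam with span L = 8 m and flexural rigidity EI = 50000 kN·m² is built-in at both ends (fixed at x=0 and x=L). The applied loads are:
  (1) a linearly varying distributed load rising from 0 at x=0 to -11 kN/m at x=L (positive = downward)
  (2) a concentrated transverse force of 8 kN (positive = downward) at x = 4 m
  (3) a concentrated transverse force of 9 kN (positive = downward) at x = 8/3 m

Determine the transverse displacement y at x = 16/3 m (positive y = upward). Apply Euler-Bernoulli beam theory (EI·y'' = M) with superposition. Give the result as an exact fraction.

Load 1 — triangular load w₀=-11 kN/m (0→w₀ over full span):
  y_1 = -w₀x²(L-x)²(x+2L)/(120LEI) = -(-11)·(16/3)²·(8-(16/3))²·((16/3)+2·8)/(120·8·50000) = 11264/11390625 m
Load 2 — point force P=8 kN at a=4 m (b=L-a=4):
  y_2 = -Pa²(L-x)²(3bL-(3b+a)(L-x))/(6L³EI)  [x>a] = -8·4²·(8-(16/3))²·(3·4·8-(3·4+4)·(8-(16/3)))/(6·8³·50000) = -16/50625 m
Load 3 — point force P=9 kN at a=8/3 m (b=L-a=16/3):
  y_3 = -Pa²(L-x)²(3bL-(3b+a)(L-x))/(6L³EI)  [x>a] = -9·(8/3)²·(8-(16/3))²·(3·(16/3)·8-(3·(16/3)+(8/3))·(8-(16/3)))/(6·8³·50000) = -176/759375 m
Superposition: y = Σ y_i = 5024/11390625 m ≈ 0.000441 m

y(16/3) = 5024/11390625 m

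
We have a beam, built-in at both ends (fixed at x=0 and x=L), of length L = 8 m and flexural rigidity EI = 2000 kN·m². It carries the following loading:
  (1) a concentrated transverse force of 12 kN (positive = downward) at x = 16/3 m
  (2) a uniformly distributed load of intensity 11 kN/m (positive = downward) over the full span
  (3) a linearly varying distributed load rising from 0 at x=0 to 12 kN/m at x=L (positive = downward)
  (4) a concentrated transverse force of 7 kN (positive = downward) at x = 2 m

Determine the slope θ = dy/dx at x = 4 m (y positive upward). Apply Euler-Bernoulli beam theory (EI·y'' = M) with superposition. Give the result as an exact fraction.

Load 1 — point force P=12 kN at a=16/3 m (b=L-a=8/3):
  θ_1 = -Pb²x(2aL-(3a+b)x)/(2L³EI)  [x≤a] = -12·(8/3)²·4·(2·(16/3)·8-(3·(16/3)+(8/3))·4)/(2·8³·2000) = -2/1125 rad
Load 2 — uniform load w=11 kN/m over full span:
  θ_2 = -wx(L-x)(L-2x)/(12EI) = -11·4·(8-4)·(8-2·4)/(12·2000) = 0 rad
Load 3 — triangular load w₀=12 kN/m (0→w₀ over full span):
  θ_3 = -w₀(2x(L-x)(L-2x)(x+2L)+x²(L-x)²)/(120LEI) = -12·(2·4·(8-4)·(8-2·4)·(4+2·8)+4²·(8-4)²)/(120·8·2000) = -1/625 rad
Load 4 — point force P=7 kN at a=2 m (b=L-a=6):
  θ_4 = Pa²(L-x)(2bL-(3b+a)(L-x))/(2L³EI)  [x>a] = 7·2²·(8-4)·(2·6·8-(3·6+2)·(8-4))/(2·8³·2000) = 7/8000 rad
Superposition: θ = Σ θ_i = -901/360000 rad ≈ -0.002503 rad

θ(4) = -901/360000 rad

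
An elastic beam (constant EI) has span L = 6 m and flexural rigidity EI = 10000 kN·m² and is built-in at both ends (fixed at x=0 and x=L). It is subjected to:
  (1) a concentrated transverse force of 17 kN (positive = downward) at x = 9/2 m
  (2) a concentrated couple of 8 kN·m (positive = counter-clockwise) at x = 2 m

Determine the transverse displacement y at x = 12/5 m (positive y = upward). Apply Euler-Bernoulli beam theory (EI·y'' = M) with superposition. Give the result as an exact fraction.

Load 1 — point force P=17 kN at a=9/2 m (b=L-a=3/2):
  y_1 = -Pb²x²(3aL-(3a+b)x)/(6L³EI)  [x≤a] = -17·(3/2)²·(12/5)²·(3·(9/2)·6-(3·(9/2)+(3/2))·(12/5))/(6·6³·10000) = -153/200000 m
Load 2 — applied couple M₀=8 kN·m at a=2 m (b=L-a=4):
  y_2 = (R_Ax³/6 - M_Ax²/2 - M₀(x-a)²/2)/EI  [x>a] with R_A=16/9, M_A=0 = ((16/9)·(12/5)³/6 - 0·(12/5)²/2 - 8·((12/5)-2)²/2)/10000 = 27/78125 m
Superposition: y = Σ y_i = -2097/5000000 m ≈ -0.000419 m

y(12/5) = -2097/5000000 m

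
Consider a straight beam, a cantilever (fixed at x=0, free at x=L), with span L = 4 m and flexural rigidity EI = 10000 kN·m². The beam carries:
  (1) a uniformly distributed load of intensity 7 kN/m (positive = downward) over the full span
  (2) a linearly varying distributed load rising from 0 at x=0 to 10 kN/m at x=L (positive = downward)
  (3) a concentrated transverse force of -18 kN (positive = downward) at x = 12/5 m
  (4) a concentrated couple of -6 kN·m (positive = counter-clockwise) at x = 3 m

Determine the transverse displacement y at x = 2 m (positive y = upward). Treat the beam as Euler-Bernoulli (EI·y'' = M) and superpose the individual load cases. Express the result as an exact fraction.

Load 1 — uniform load w=7 kN/m over full span:
  y_1 = -wx²(x²-4Lx+6L²)/(24EI) = -7·2²·(2²-4·4·2+6·4²)/(24·10000) = -119/15000 m
Load 2 — triangular load w₀=10 kN/m (0→w₀ over full span):
  y_2 = (w₀Lx³/12-w₀L²x²/6-w₀x⁵/(120L))/EI = (10·4·2³/12-10·4²·2²/6-10·2⁵/(120·4))/10000 = -121/15000 m
Load 3 — point force P=-18 kN at a=12/5 m (b=L-a=8/5):
  y_3 = -Px²(3a-x)/(6EI)  [x≤a] = -(-18)·2²·(3·(12/5)-2)/(6·10000) = 39/6250 m
Load 4 — applied couple M₀=-6 kN·m at a=3 m (b=L-a=1):
  y_4 = M₀x²/(2EI)  [x≤a] = (-6)·2²/(2·10000) = -3/2500 m
Superposition: y = Σ y_i = -137/12500 m ≈ -0.010960 m

y(2) = -137/12500 m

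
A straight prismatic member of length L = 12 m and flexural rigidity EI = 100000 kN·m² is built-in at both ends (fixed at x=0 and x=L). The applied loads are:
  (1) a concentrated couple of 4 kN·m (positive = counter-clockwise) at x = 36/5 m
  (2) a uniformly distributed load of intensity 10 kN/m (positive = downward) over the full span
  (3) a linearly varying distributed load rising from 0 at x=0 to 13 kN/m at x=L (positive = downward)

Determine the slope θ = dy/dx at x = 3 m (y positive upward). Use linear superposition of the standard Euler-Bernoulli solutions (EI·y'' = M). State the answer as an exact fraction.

Load 1 — applied couple M₀=4 kN·m at a=36/5 m (b=L-a=24/5):
  θ_1 = (R_Ax²/2 - M_Ax)/EI  [x≤a] with R_A=12/25, M_A=32/25 = ((12/25)·3²/2 - (32/25)·3)/100000 = -21/1250000 rad
Load 2 — uniform load w=10 kN/m over full span:
  θ_2 = -wx(L-x)(L-2x)/(12EI) = -10·3·(12-3)·(12-2·3)/(12·100000) = -27/20000 rad
Load 3 — triangular load w₀=13 kN/m (0→w₀ over full span):
  θ_3 = -w₀(2x(L-x)(L-2x)(x+2L)+x²(L-x)²)/(120LEI) = -13·(2·3·(12-3)·(12-2·3)·(3+2·12)+3²·(12-3)²)/(120·12·100000) = -13689/16000000 rad
Superposition: θ = Σ θ_i = -177789/80000000 rad ≈ -0.002222 rad

θ(3) = -177789/80000000 rad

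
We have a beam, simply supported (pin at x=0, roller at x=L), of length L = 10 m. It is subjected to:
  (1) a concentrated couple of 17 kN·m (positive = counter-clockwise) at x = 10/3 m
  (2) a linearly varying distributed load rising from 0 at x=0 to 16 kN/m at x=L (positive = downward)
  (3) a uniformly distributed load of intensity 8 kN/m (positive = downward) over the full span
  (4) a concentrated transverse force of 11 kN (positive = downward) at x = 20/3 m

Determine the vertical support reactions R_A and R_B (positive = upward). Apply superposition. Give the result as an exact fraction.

Load 1 — applied couple M₀=17 kN·m at a=10/3 m (b=L-a=20/3):
  R_A = M₀/L = 17/10 kN
  R_B = -M₀/L = -17/10 kN
Load 2 — triangular load w₀=16 kN/m (0→w₀ over full span):
  R_A = w₀L/6 = 16·10/6 = 80/3 kN
  R_B = w₀L/3 = 16·10/3 = 160/3 kN
Load 3 — uniform load w=8 kN/m over full span:
  R_A = wL/2 = 8·10/2 = 40 kN
  R_B = wL/2 = 8·10/2 = 40 kN
Load 4 — point force P=11 kN at a=20/3 m (b=L-a=10/3):
  R_A = Pb/L = 11·(10/3)/10 = 11/3 kN
  R_B = Pa/L = 11·(20/3)/10 = 22/3 kN
Superposition: R_A = 2161/30 kN, R_B = 2969/30 kN

R_A = 2161/30 kN, R_B = 2969/30 kN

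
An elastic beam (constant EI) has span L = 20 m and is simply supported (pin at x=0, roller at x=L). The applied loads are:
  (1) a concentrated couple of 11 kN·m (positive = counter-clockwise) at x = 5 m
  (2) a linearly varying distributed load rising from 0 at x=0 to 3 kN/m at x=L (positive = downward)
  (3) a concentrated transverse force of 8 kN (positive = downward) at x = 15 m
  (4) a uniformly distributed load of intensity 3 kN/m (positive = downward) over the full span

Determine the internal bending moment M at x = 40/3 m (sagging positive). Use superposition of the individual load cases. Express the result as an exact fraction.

Load 1 — applied couple M₀=11 kN·m at a=5 m (b=L-a=15):
  M_1 = M₀x/L - M₀  [x>a] = 11·(40/3)/20 - 11 = -11/3 kN·m
Load 2 — triangular load w₀=3 kN/m (0→w₀ over full span):
  M_2 = w₀Lx/6 - w₀x³/(6L) = 3·20·(40/3)/6 - 3·(40/3)³/(6·20) = 2000/27 kN·m
Load 3 — point force P=8 kN at a=15 m (b=L-a=5):
  M_3 = Pbx/L  [x≤a] = 8·5·(40/3)/20 = 80/3 kN·m
Load 4 — uniform load w=3 kN/m over full span:
  M_4 = wx(L-x)/2 = 3·(40/3)·(20-(40/3))/2 = 400/3 kN·m
Superposition: M = Σ M_i = 6221/27 kN·m ≈ 230.407407 kN·m

M(40/3) = 6221/27 kN·m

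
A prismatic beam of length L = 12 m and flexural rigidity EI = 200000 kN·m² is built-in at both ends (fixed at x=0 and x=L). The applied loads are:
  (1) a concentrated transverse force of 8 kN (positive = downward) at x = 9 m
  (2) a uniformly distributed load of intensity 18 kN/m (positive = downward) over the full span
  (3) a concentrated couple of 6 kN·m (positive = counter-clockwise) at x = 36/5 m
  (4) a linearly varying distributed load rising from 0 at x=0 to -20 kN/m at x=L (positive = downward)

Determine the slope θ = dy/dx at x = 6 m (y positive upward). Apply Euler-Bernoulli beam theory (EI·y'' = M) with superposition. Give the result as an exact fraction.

θ(6) = 747/10000000 rad

Load 1 — point force P=8 kN at a=9 m (b=L-a=3):
  θ_1 = -Pb²x(2aL-(3a+b)x)/(2L³EI)  [x≤a] = -8·3²·6·(2·9·12-(3·9+3)·6)/(2·12³·200000) = -9/400000 rad
Load 2 — uniform load w=18 kN/m over full span:
  θ_2 = -wx(L-x)(L-2x)/(12EI) = -18·6·(12-6)·(12-2·6)/(12·200000) = 0 rad
Load 3 — applied couple M₀=6 kN·m at a=36/5 m (b=L-a=24/5):
  θ_3 = (R_Ax²/2 - M_Ax)/EI  [x≤a] with R_A=18/25, M_A=48/25 = ((18/25)·6²/2 - (48/25)·6)/200000 = 9/1250000 rad
Load 4 — triangular load w₀=-20 kN/m (0→w₀ over full span):
  θ_4 = -w₀(2x(L-x)(L-2x)(x+2L)+x²(L-x)²)/(120LEI) = -(-20)·(2·6·(12-6)·(12-2·6)·(6+2·12)+6²·(12-6)²)/(120·12·200000) = 9/100000 rad
Superposition: θ = Σ θ_i = 747/10000000 rad ≈ 0.000075 rad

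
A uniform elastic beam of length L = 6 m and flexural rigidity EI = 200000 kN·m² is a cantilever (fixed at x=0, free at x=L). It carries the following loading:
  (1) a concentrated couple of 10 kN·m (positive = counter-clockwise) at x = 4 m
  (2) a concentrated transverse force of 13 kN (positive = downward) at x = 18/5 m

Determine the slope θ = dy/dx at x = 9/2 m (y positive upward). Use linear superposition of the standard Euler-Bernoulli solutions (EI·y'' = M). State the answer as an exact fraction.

θ(9/2) = -553/2500000 rad

Load 1 — applied couple M₀=10 kN·m at a=4 m (b=L-a=2):
  θ_1 = M₀a/EI  [x>a] = 10·4/200000 = 1/5000 rad
Load 2 — point force P=13 kN at a=18/5 m (b=L-a=12/5):
  θ_2 = -Pa²/(2EI)  [x>a] = -13·(18/5)²/(2·200000) = -1053/2500000 rad
Superposition: θ = Σ θ_i = -553/2500000 rad ≈ -0.000221 rad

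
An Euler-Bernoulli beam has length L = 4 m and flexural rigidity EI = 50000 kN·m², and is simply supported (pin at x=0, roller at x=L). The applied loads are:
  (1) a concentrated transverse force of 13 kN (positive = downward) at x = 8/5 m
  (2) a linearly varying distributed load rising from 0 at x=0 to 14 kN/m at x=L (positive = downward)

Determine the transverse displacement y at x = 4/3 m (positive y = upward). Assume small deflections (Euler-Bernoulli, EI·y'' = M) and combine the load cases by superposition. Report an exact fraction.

Load 1 — point force P=13 kN at a=8/5 m (b=L-a=12/5):
  y_1 = -Pbx(L²-b²-x²)/(6LEI)  [x≤a] = -13·(12/5)·(4/3)·(4²-(12/5)²-(4/3)²)/(6·4·50000) = -3094/10546875 m
Load 2 — triangular load w₀=14 kN/m (0→w₀ over full span):
  y_2 = -w₀x(7L⁴-10L²x²+3x⁴)/(360LEI) = -14·(4/3)·(7·4⁴-10·4²·(4/3)²+3·(4/3)⁴)/(360·4·50000) = -896/2278125 m
Superposition: y = Σ y_i = -195538/284765625 m ≈ -0.000687 m

y(4/3) = -195538/284765625 m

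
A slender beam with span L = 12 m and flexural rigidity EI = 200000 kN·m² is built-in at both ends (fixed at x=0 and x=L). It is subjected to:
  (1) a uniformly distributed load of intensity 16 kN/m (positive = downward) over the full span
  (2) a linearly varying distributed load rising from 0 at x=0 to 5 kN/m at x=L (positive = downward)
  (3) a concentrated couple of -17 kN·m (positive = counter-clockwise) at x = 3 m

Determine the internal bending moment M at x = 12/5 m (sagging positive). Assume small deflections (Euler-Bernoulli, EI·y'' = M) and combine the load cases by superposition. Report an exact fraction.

M(12/5) = -7221/400 kN·m

Load 1 — uniform load w=16 kN/m over full span:
  M_1 = wLx/2 - wL²/12 - wx²/2 = 16·12·(12/5)/2 - 16·12²/12 - 16·(12/5)²/2 = -192/25 kN·m
Load 2 — triangular load w₀=5 kN/m (0→w₀ over full span):
  M_2 = 3w₀Lx/20 - w₀L²/30 - w₀x³/(6L) = 3·5·12·(12/5)/20 - 5·12²/30 - 5·(12/5)³/(6·12) = -84/25 kN·m
Load 3 — applied couple M₀=-17 kN·m at a=3 m (b=L-a=9):
  M_3 = R_Ax - M_A  [x≤a] with R_A=-51/32, M_A=51/16 = (-51/32)·(12/5) - (51/16) = -561/80 kN·m
Superposition: M = Σ M_i = -7221/400 kN·m ≈ -18.052500 kN·m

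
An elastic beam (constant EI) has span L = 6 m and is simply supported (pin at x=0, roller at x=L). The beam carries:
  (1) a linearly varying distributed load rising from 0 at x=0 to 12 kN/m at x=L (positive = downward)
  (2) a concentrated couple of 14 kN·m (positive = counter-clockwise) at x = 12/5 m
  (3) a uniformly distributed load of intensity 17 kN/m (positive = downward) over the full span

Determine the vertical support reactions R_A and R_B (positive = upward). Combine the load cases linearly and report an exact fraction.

Load 1 — triangular load w₀=12 kN/m (0→w₀ over full span):
  R_A = w₀L/6 = 12·6/6 = 12 kN
  R_B = w₀L/3 = 12·6/3 = 24 kN
Load 2 — applied couple M₀=14 kN·m at a=12/5 m (b=L-a=18/5):
  R_A = M₀/L = 14/6 = 7/3 kN
  R_B = -M₀/L = -14/6 = -7/3 kN
Load 3 — uniform load w=17 kN/m over full span:
  R_A = wL/2 = 17·6/2 = 51 kN
  R_B = wL/2 = 17·6/2 = 51 kN
Superposition: R_A = 196/3 kN, R_B = 218/3 kN

R_A = 196/3 kN, R_B = 218/3 kN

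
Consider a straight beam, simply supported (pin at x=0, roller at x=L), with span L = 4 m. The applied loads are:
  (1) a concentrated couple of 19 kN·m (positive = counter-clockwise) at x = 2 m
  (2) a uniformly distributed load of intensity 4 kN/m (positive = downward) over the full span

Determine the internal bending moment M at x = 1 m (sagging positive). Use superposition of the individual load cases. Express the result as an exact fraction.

Load 1 — applied couple M₀=19 kN·m at a=2 m (b=L-a=2):
  M_1 = M₀x/L  [x≤a] = 19·1/4 = 19/4 kN·m
Load 2 — uniform load w=4 kN/m over full span:
  M_2 = wx(L-x)/2 = 4·1·(4-1)/2 = 6 kN·m
Superposition: M = Σ M_i = 43/4 kN·m ≈ 10.750000 kN·m

M(1) = 43/4 kN·m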